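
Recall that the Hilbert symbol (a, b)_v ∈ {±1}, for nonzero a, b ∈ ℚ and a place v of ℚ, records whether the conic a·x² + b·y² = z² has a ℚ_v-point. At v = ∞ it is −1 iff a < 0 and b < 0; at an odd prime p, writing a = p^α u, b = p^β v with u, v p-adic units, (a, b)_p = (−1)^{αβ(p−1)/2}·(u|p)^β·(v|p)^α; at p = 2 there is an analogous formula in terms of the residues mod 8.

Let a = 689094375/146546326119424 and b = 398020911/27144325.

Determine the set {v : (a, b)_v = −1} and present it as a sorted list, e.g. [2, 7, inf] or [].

[2, 3, 13, 23]

Mod squares: a ≡ 1311, b ≡ 17043. Check v ∈ {∞, 2, 3, 5, 7, 11, 13, 17, 19, 23, 29}.
v=11: a=11^-2·(≡8), b=11^0·(≡9) mod 11; (8|11)=-1, (9|11)=+1; (−1)^{-2·0·5}·(-1)^0·(+1)^-2 = +1.
v=5: a=5^4·(≡4), b=5^-2·(≡2) mod 5; (4|5)=+1, (2|5)=-1; (−1)^{4·-2·2}·(+1)^-2·(-1)^4 = +1.
v=∞: 1311 > 0 and 17043 > 0  ⇒  (a,b)_∞ = +1.
v=7: a=7^-2·(≡1), b=7^0·(≡3) mod 7; (1|7)=+1, (3|7)=-1; (−1)^{-2·0·3}·(+1)^0·(-1)^-2 = +1.
v=13: a=13^0·(≡6), b=13^-1·(≡7) mod 13; (6|13)=-1, (7|13)=-1; (−1)^{0·-1·6}·(-1)^-1·(-1)^0 = -1.
v=23: a=23^1·(≡7), b=23^1·(≡11) mod 23; (7|23)=-1, (11|23)=-1; (−1)^{1·1·11}·(-1)^1·(-1)^1 = -1.
v=19: a=19^1·(≡14), b=19^3·(≡9) mod 19; (14|19)=-1, (9|19)=+1; (−1)^{1·3·9}·(-1)^3·(+1)^1 = +1.
v=17: a=17^-6·(≡4), b=17^-4·(≡15) mod 17; (4|17)=+1, (15|17)=+1; (−1)^{-6·-4·8}·(+1)^-4·(+1)^-6 = +1.
v=29: a=29^2·(≡20), b=29^2·(≡13) mod 29; (20|29)=+1, (13|29)=+1; (−1)^{2·2·14}·(+1)^2·(+1)^2 = +1.
v=3: a=3^1·(≡2), b=3^1·(≡2) mod 3; (2|3)=-1, (2|3)=-1; (−1)^{1·1·1}·(-1)^1·(-1)^1 = -1.
v=2: v_2(a)=-10, v_2(b)=0; units ≡ 7, 3 (mod 8); ε·ε+αω+βω = 1·1+-10·1+0·0 ≡ 1  ⇒  (a,b)_2 = -1.
|Ram(1311, 17043)| = 4, even; anisotropic at {2, 3, 13, 23}.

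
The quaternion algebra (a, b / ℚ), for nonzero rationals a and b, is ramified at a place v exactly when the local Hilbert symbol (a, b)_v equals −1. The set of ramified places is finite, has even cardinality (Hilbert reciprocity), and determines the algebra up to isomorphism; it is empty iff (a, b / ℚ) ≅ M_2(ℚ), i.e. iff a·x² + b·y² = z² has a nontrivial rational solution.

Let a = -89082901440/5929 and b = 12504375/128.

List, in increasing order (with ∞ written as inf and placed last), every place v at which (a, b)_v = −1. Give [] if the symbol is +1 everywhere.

[3, 13]

Mod squares: a ≡ -15, b ≡ 494. Check v ∈ {∞, 2, 3, 5, 7, 11, 13, 19}.
v=∞: -15 < 0 and 494 > 0  ⇒  (a,b)_∞ = +1.
v=13: a=13^4·(≡11), b=13^1·(≡4) mod 13; (11|13)=-1, (4|13)=+1; (−1)^{4·1·6}·(-1)^1·(+1)^4 = -1.
v=3: a=3^3·(≡1), b=3^4·(≡2) mod 3; (1|3)=+1, (2|3)=-1; (−1)^{3·4·1}·(+1)^4·(-1)^3 = -1.
v=11: a=11^-2·(≡10), b=11^0·(≡10) mod 11; (10|11)=-1, (10|11)=-1; (−1)^{-2·0·5}·(-1)^0·(-1)^-2 = +1.
v=2: v_2(a)=6, v_2(b)=-7; units ≡ 1, 7 (mod 8); ε·ε+αω+βω = 0·1+6·0+-7·0 ≡ 0  ⇒  (a,b)_2 = +1.
v=7: a=7^-2·(≡3), b=7^0·(≡1) mod 7; (3|7)=-1, (1|7)=+1; (−1)^{-2·0·3}·(-1)^0·(+1)^-2 = +1.
v=19: a=19^2·(≡1), b=19^1·(≡7) mod 19; (1|19)=+1, (7|19)=+1; (−1)^{2·1·9}·(+1)^1·(+1)^2 = +1.
v=5: a=5^1·(≡3), b=5^4·(≡4) mod 5; (3|5)=-1, (4|5)=+1; (−1)^{1·4·2}·(-1)^4·(+1)^1 = +1.
Ram(-15, 494) = {3, 13}; no ℚ_3-point on the conic.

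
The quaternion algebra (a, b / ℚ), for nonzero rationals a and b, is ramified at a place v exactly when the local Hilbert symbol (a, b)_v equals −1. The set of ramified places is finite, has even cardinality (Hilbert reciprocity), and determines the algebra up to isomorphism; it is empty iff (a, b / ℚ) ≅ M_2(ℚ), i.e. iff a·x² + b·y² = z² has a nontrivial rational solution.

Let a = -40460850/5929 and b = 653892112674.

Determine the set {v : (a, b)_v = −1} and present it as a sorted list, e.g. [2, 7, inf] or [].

(a, b) ≡ (-179826, 149554) mod (ℚ^×)²; places V = {2, 3, 5, 7, 11, 17, 37, 41, 43, 47, ∞}.
(a,b)_47: α=0, u≡46; β=1, v≡20 (mod 47); (46|47)=-1, (20|47)=-1; sign (−1)^0·-1^1·-1^0 = -1.
(a,b)_5: α=2, u≡4; β=0, v≡4 (mod 5); (4|5)=+1, (4|5)=+1; sign (−1)^0·+1^0·+1^2 = +1.
(a,b)_∞: sgn(-179826)=−, sgn(149554)=+, so +1.
(a,b)_11: α=-2, u≡2; β=0, v≡9 (mod 11); (2|11)=-1, (9|11)=+1; sign (−1)^0·-1^0·+1^-2 = +1.
(a,b)_41: α=1, u≡9; β=2, v≡35 (mod 41); (9|41)=+1, (35|41)=-1; sign (−1)^0·+1^2·-1^1 = -1.
(a,b)_37: α=0, u≡35; β=1, v≡30 (mod 37); (35|37)=-1, (30|37)=+1; sign (−1)^0·-1^1·+1^0 = -1.
(a,b)_17: α=1, u≡4; β=2, v≡12 (mod 17); (4|17)=+1, (12|17)=-1; sign (−1)^0·+1^2·-1^1 = -1.
(a,b)_3: α=3, u≡1; β=2, v≡1 (mod 3); (1|3)=+1, (1|3)=+1; sign (−1)^0·+1^2·+1^3 = +1.
(a,b)_7: α=-2, u≡2; β=0, v≡3 (mod 7); (2|7)=+1, (3|7)=-1; sign (−1)^0·+1^0·-1^-2 = +1.
(a,b)_2: α=1, β=1; u≡7, v≡1 (mod 8); ε(u)ε(v)=1·0, αω(v)=1·0, βω(u)=1·0; sum ≡ 0  ⇒  +1.
(a,b)_43: α=1, u≡22; β=1, v≡10 (mod 43); (22|43)=-1, (10|43)=+1; sign (−1)^1·-1^1·+1^1 = +1.
|Ram(-179826, 149554)| = 4, even; anisotropic at {17, 37, 41, 47}.

[17, 37, 41, 47]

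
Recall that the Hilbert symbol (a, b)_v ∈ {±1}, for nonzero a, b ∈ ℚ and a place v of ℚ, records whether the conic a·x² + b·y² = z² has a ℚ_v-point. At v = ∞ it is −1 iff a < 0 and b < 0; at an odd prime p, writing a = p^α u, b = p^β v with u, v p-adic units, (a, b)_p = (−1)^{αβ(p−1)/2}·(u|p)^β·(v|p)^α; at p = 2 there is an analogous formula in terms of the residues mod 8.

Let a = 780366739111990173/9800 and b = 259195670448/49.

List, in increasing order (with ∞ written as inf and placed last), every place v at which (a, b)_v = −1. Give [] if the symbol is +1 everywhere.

(a, b) ≡ (490314, 627) mod (ℚ^×)²; places V = {2, 3, 5, 7, 11, 13, 17, 19, 23, ∞}.
(a,b)_2: α=-3, β=4; u≡5, v≡3 (mod 8); ε(u)ε(v)=0·1, αω(v)=-3·1, βω(u)=4·1; sum ≡ 1  ⇒  -1.
(a,b)_11: α=1, u≡10; β=1, v≡2 (mod 11); (10|11)=-1, (2|11)=-1; sign (−1)^1·-1^1·-1^1 = -1.
(a,b)_∞: sgn(490314)=+, sgn(627)=+, so +1.
(a,b)_23: α=3, u≡21; β=2, v≡16 (mod 23); (21|23)=-1, (16|23)=+1; sign (−1)^0·-1^2·+1^3 = +1.
(a,b)_13: α=4, u≡5; β=2, v≡10 (mod 13); (5|13)=-1, (10|13)=+1; sign (−1)^0·-1^2·+1^4 = +1.
(a,b)_5: α=-2, u≡4; β=0, v≡2 (mod 5); (4|5)=+1, (2|5)=-1; sign (−1)^0·+1^0·-1^-2 = +1.
(a,b)_19: α=1, u≡16; β=1, v≡12 (mod 19); (16|19)=+1, (12|19)=-1; sign (−1)^1·+1^1·-1^1 = +1.
(a,b)_17: α=3, u≡6; β=2, v≡2 (mod 17); (6|17)=-1, (2|17)=+1; sign (−1)^0·-1^2·+1^3 = +1.
(a,b)_7: α=-2, u≡6; β=-2, v≡1 (mod 7); (6|7)=-1, (1|7)=+1; sign (−1)^0·-1^-2·+1^-2 = +1.
(a,b)_3: α=7, u≡1; β=1, v≡2 (mod 3); (1|3)=+1, (2|3)=-1; sign (−1)^1·+1^1·-1^7 = +1.
(490314, 627 / ℚ) ramifies at {2, 11}: a division algebra.

[2, 11]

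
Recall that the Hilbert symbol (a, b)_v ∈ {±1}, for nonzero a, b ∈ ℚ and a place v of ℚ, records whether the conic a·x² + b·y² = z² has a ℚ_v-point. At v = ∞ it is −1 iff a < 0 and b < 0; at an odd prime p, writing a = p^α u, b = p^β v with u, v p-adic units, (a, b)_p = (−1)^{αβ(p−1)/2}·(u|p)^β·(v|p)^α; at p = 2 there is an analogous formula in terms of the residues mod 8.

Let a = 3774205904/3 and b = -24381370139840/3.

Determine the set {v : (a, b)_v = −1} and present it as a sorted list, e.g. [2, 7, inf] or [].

[2, 5, 7, 17]

(a, b) ≡ (6783, -105) mod (ℚ^×)²; places V = {2, 3, 5, 7, 17, 19, ∞}.
(a,b)_7: α=1, u≡3; β=1, v≡3 (mod 7); (3|7)=-1, (3|7)=-1; sign (−1)^1·-1^1·-1^1 = -1.
(a,b)_5: α=0, u≡3; β=1, v≡4 (mod 5); (3|5)=-1, (4|5)=+1; sign (−1)^0·-1^1·+1^0 = -1.
(a,b)_19: α=3, u≡18; β=4, v≡17 (mod 19); (18|19)=-1, (17|19)=+1; sign (−1)^0·-1^4·+1^3 = +1.
(a,b)_∞: sgn(6783)=+, sgn(-105)=−, so +1.
(a,b)_17: α=3, u≡4; β=4, v≡10 (mod 17); (4|17)=+1, (10|17)=-1; sign (−1)^0·+1^4·-1^3 = -1.
(a,b)_3: α=-1, u≡2; β=-1, v≡1 (mod 3); (2|3)=-1, (1|3)=+1; sign (−1)^1·-1^-1·+1^-1 = +1.
(a,b)_2: α=4, β=6; u≡7, v≡7 (mod 8); ε(u)ε(v)=1·1, αω(v)=4·0, βω(u)=6·0; sum ≡ 1  ⇒  -1.
(6783, -105 / ℚ) ramifies at {2, 5, 7, 17}: a division algebra.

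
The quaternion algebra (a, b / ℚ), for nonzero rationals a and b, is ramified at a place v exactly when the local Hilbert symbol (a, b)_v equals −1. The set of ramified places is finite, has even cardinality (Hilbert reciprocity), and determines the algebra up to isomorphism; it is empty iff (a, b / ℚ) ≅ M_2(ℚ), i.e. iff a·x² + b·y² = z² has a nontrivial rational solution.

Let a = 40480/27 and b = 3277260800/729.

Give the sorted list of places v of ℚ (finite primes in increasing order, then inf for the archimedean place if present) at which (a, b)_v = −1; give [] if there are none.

[2, 3, 5, 11]

(a, b) ≡ (7590, 2) mod (ℚ^×)²; places V = {2, 3, 5, 11, 23, ∞}.
(a,b)_5: α=1, u≡3; β=2, v≡3 (mod 5); (3|5)=-1, (3|5)=-1; sign (−1)^0·-1^2·-1^1 = -1.
(a,b)_2: α=5, β=11; u≡3, v≡1 (mod 8); ε(u)ε(v)=1·0, αω(v)=5·0, βω(u)=11·1; sum ≡ 1  ⇒  -1.
(a,b)_∞: sgn(7590)=+, sgn(2)=+, so +1.
(a,b)_3: α=-3, u≡1; β=-6, v≡2 (mod 3); (1|3)=+1, (2|3)=-1; sign (−1)^0·+1^-6·-1^-3 = -1.
(a,b)_11: α=1, u≡10; β=2, v≡2 (mod 11); (10|11)=-1, (2|11)=-1; sign (−1)^0·-1^2·-1^1 = -1.
(a,b)_23: α=1, u≡3; β=2, v≡18 (mod 23); (3|23)=+1, (18|23)=+1; sign (−1)^0·+1^2·+1^1 = +1.
(7590, 2 / ℚ) ramifies at {2, 3, 5, 11}: a division algebra.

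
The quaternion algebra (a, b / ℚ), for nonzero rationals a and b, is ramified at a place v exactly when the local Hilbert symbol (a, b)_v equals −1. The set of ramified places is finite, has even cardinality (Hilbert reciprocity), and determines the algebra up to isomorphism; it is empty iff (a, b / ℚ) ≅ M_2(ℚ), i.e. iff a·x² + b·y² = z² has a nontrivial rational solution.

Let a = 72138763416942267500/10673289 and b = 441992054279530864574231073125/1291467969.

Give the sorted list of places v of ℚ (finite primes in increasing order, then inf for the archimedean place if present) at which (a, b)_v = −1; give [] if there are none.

(a, b) ≡ (3517787, 533) mod (ℚ^×)²; places V = {2, 3, 5, 7, 11, 13, 29, 31, 41, 43, 47, ∞}.
(a,b)_11: α=-4, u≡5; β=-6, v≡9 (mod 11); (5|11)=+1, (9|11)=+1; sign (−1)^0·+1^-6·+1^-4 = +1.
(a,b)_43: α=1, u≡14; β=2, v≡38 (mod 43); (14|43)=+1, (38|43)=+1; sign (−1)^0·+1^2·+1^1 = +1.
(a,b)_31: α=1, u≡21; β=2, v≡22 (mod 31); (21|31)=-1, (22|31)=-1; sign (−1)^0·-1^2·-1^1 = -1.
(a,b)_41: α=2, u≡24; β=3, v≡26 (mod 41); (24|41)=-1, (26|41)=-1; sign (−1)^0·-1^3·-1^2 = -1.
(a,b)_13: α=1, u≡4; β=1, v≡11 (mod 13); (4|13)=+1, (11|13)=-1; sign (−1)^0·+1^1·-1^1 = -1.
(a,b)_47: α=4, u≡17; β=6, v≡2 (mod 47); (17|47)=+1, (2|47)=+1; sign (−1)^0·+1^6·+1^4 = +1.
(a,b)_3: α=-6, u≡2; β=-6, v≡2 (mod 3); (2|3)=-1, (2|3)=-1; sign (−1)^0·-1^-6·-1^-6 = +1.
(a,b)_5: α=4, u≡2; β=4, v≡3 (mod 5); (2|5)=-1, (3|5)=-1; sign (−1)^0·-1^4·-1^4 = +1.
(a,b)_29: α=1, u≡6; β=2, v≡19 (mod 29); (6|29)=+1, (19|29)=-1; sign (−1)^0·+1^2·-1^1 = -1.
(a,b)_∞: sgn(3517787)=+, sgn(533)=+, so +1.
(a,b)_2: α=2, β=0; u≡3, v≡5 (mod 8); ε(u)ε(v)=1·0, αω(v)=2·1, βω(u)=0·1; sum ≡ 0  ⇒  +1.
(a,b)_7: α=1, u≡2; β=2, v≡4 (mod 7); (2|7)=+1, (4|7)=+1; sign (−1)^0·+1^2·+1^1 = +1.
(3517787, 533 / ℚ) ramifies at {13, 29, 31, 41}: a division algebra.

[13, 29, 31, 41]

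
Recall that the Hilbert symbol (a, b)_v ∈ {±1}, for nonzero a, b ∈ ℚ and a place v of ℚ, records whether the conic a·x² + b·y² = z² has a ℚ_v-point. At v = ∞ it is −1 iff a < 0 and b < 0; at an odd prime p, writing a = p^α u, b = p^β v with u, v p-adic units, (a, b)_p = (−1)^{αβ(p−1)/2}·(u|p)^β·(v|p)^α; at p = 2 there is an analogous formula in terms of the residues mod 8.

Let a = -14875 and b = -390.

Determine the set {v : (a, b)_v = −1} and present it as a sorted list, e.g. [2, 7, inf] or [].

[2, 3, 5, inf]

Mod squares: a ≡ -595, b ≡ -390. Check v ∈ {∞, 2, 3, 5, 7, 13, 17}.
v=2: v_2(a)=0, v_2(b)=1; units ≡ 5, 5 (mod 8); ε·ε+αω+βω = 0·0+0·1+1·1 ≡ 1  ⇒  (a,b)_2 = -1.
v=∞: -595 < 0 and -390 < 0  ⇒  (a,b)_∞ = -1.
v=13: a=13^0·(≡10), b=13^1·(≡9) mod 13; (10|13)=+1, (9|13)=+1; (−1)^{0·1·6}·(+1)^1·(+1)^0 = +1.
v=5: a=5^3·(≡1), b=5^1·(≡2) mod 5; (1|5)=+1, (2|5)=-1; (−1)^{3·1·2}·(+1)^1·(-1)^3 = -1.
v=3: a=3^0·(≡2), b=3^1·(≡2) mod 3; (2|3)=-1, (2|3)=-1; (−1)^{0·1·1}·(-1)^1·(-1)^0 = -1.
v=17: a=17^1·(≡9), b=17^0·(≡1) mod 17; (9|17)=+1, (1|17)=+1; (−1)^{1·0·8}·(+1)^0·(+1)^1 = +1.
v=7: a=7^1·(≡3), b=7^0·(≡2) mod 7; (3|7)=-1, (2|7)=+1; (−1)^{1·0·3}·(-1)^0·(+1)^1 = +1.
|Ram(-595, -390)| = 4, even; anisotropic at {2, 3, 5, ∞}.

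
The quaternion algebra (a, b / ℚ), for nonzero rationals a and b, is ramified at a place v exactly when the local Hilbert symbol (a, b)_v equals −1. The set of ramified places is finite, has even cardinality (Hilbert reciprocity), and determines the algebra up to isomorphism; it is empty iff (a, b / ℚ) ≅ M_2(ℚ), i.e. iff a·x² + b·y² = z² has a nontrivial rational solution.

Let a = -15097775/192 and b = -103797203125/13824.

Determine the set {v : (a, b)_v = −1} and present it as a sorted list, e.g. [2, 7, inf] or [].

Mod squares: a ≡ -14973, b ≡ -329406. Check v ∈ {∞, 2, 3, 5, 7, 11, 23, 31}.
v=3: a=3^-1·(≡1), b=3^-3·(≡1) mod 3; (1|3)=+1, (1|3)=+1; (−1)^{-1·-3·1}·(+1)^-3·(+1)^-1 = -1.
v=31: a=31^1·(≡13), b=31^1·(≡25) mod 31; (13|31)=-1, (25|31)=+1; (−1)^{1·1·15}·(-1)^1·(+1)^1 = +1.
v=∞: -14973 < 0 and -329406 < 0  ⇒  (a,b)_∞ = -1.
v=5: a=5^2·(≡2), b=5^6·(≡1) mod 5; (2|5)=-1, (1|5)=+1; (−1)^{2·6·2}·(-1)^6·(+1)^2 = +1.
v=7: a=7^1·(≡5), b=7^1·(≡6) mod 7; (5|7)=-1, (6|7)=-1; (−1)^{1·1·3}·(-1)^1·(-1)^1 = -1.
v=11: a=11^2·(≡4), b=11^3·(≡6) mod 11; (4|11)=+1, (6|11)=-1; (−1)^{2·3·5}·(+1)^3·(-1)^2 = +1.
v=2: v_2(a)=-6, v_2(b)=-9; units ≡ 3, 1 (mod 8); ε·ε+αω+βω = 1·0+-6·0+-9·1 ≡ 1  ⇒  (a,b)_2 = -1.
v=23: a=23^1·(≡8), b=23^1·(≡10) mod 23; (8|23)=+1, (10|23)=-1; (−1)^{1·1·11}·(+1)^1·(-1)^1 = +1.
|Ram(-14973, -329406)| = 4, even; anisotropic at {2, 3, 7, ∞}.

[2, 3, 7, inf]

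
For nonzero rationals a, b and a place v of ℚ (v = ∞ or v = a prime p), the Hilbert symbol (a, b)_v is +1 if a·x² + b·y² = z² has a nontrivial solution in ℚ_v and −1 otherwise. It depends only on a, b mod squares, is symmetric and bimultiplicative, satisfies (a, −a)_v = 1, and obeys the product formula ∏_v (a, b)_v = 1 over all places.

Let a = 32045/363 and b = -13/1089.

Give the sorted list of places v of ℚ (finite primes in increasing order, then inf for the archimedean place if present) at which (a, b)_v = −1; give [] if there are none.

[2, 3, 5, 13]

Mod squares: a ≡ 96135, b ≡ -13. Check v ∈ {∞, 2, 3, 5, 11, 13, 17, 29}.
v=13: a=13^1·(≡5), b=13^1·(≡9) mod 13; (5|13)=-1, (9|13)=+1; (−1)^{1·1·6}·(-1)^1·(+1)^1 = -1.
v=17: a=17^1·(≡11), b=17^0·(≡4) mod 17; (11|17)=-1, (4|17)=+1; (−1)^{1·0·8}·(-1)^0·(+1)^1 = +1.
v=∞: 96135 > 0 and -13 < 0  ⇒  (a,b)_∞ = +1.
v=11: a=11^-2·(≡8), b=11^-2·(≡1) mod 11; (8|11)=-1, (1|11)=+1; (−1)^{-2·-2·5}·(-1)^-2·(+1)^-2 = +1.
v=3: a=3^-1·(≡2), b=3^-2·(≡2) mod 3; (2|3)=-1, (2|3)=-1; (−1)^{-1·-2·1}·(-1)^-2·(-1)^-1 = -1.
v=5: a=5^1·(≡3), b=5^0·(≡3) mod 5; (3|5)=-1, (3|5)=-1; (−1)^{1·0·2}·(-1)^0·(-1)^1 = -1.
v=29: a=29^1·(≡6), b=29^0·(≡1) mod 29; (6|29)=+1, (1|29)=+1; (−1)^{1·0·14}·(+1)^0·(+1)^1 = +1.
v=2: v_2(a)=0, v_2(b)=0; units ≡ 7, 3 (mod 8); ε·ε+αω+βω = 1·1+0·1+0·0 ≡ 1  ⇒  (a,b)_2 = -1.
(96135, -13 / ℚ) ramifies at {2, 3, 5, 13}: a division algebra.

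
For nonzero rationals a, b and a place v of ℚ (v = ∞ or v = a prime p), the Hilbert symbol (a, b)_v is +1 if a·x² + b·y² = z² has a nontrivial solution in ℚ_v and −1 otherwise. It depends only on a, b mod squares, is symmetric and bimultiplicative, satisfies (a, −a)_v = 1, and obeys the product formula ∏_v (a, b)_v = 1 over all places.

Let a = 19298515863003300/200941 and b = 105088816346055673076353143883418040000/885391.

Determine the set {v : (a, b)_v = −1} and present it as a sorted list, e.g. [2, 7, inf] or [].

(a, b) ≡ (2415259693, 13981) mod (ℚ^×)²; places V = {2, 3, 5, 7, 11, 13, 19, 23, 29, 31, 37, 41, ∞}.
(a,b)_23: α=1, u≡20; β=2, v≡5 (mod 23); (20|23)=-1, (5|23)=-1; sign (−1)^0·-1^2·-1^1 = -1.
(a,b)_31: α=1, u≡4; β=-1, v≡24 (mod 31); (4|31)=+1, (24|31)=-1; sign (−1)^1·+1^-1·-1^1 = +1.
(a,b)_5: α=2, u≡2; β=4, v≡4 (mod 5); (2|5)=-1, (4|5)=+1; sign (−1)^0·-1^4·+1^2 = +1.
(a,b)_2: α=2, β=6; u≡5, v≡5 (mod 8); ε(u)ε(v)=0·0, αω(v)=2·1, βω(u)=6·1; sum ≡ 0  ⇒  +1.
(a,b)_41: α=-1, u≡28; β=3, v≡6 (mod 41); (28|41)=-1, (6|41)=-1; sign (−1)^0·-1^3·-1^-1 = +1.
(a,b)_13: α=-2, u≡11; β=-4, v≡2 (mod 13); (11|13)=-1, (2|13)=-1; sign (−1)^0·-1^-4·-1^-2 = +1.
(a,b)_3: α=6, u≡1; β=10, v≡1 (mod 3); (1|3)=+1, (1|3)=+1; sign (−1)^0·+1^10·+1^6 = +1.
(a,b)_11: α=1, u≡8; β=5, v≡10 (mod 11); (8|11)=-1, (10|11)=-1; sign (−1)^1·-1^5·-1^1 = -1.
(a,b)_29: α=-1, u≡13; β=0, v≡11 (mod 29); (13|29)=+1, (11|29)=-1; sign (−1)^0·+1^0·-1^-1 = -1.
(a,b)_37: α=1, u≡20; β=2, v≡24 (mod 37); (20|37)=-1, (24|37)=-1; sign (−1)^0·-1^2·-1^1 = -1.
(a,b)_∞: sgn(2415259693)=+, sgn(13981)=+, so +1.
(a,b)_7: α=1, u≡4; β=6, v≡1 (mod 7); (4|7)=+1, (1|7)=+1; sign (−1)^0·+1^6·+1^1 = +1.
(a,b)_19: α=4, u≡9; β=6, v≡5 (mod 19); (9|19)=+1, (5|19)=+1; sign (−1)^0·+1^6·+1^4 = +1.
(2415259693, 13981 / ℚ) ramifies at {11, 23, 29, 37}: a division algebra.

[11, 23, 29, 37]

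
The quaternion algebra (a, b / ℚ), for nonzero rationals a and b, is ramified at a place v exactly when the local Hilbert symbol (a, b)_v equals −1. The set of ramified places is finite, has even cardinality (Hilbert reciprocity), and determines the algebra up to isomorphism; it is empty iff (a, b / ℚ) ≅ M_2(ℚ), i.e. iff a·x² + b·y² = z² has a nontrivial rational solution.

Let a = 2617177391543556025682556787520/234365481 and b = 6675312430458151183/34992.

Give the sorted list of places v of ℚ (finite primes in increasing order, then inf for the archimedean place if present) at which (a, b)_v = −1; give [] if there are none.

[3, 19]

(a, b) ≡ (623645, 29469) mod (ℚ^×)²; places V = {2, 3, 5, 7, 11, 17, 19, 23, 29, 47, ∞}.
(a,b)_17: α=3, u≡8; β=2, v≡8 (mod 17); (8|17)=+1, (8|17)=+1; sign (−1)^0·+1^2·+1^3 = +1.
(a,b)_11: α=7, u≡1; β=5, v≡6 (mod 11); (1|11)=+1, (6|11)=-1; sign (−1)^1·+1^5·-1^7 = +1.
(a,b)_∞: sgn(623645)=+, sgn(29469)=+, so +1.
(a,b)_19: α=4, u≡12; β=3, v≡3 (mod 19); (12|19)=-1, (3|19)=-1; sign (−1)^0·-1^3·-1^4 = -1.
(a,b)_29: α=3, u≡9; β=2, v≡9 (mod 29); (9|29)=+1, (9|29)=+1; sign (−1)^0·+1^2·+1^3 = +1.
(a,b)_3: α=-14, u≡2; β=-7, v≡1 (mod 3); (2|3)=-1, (1|3)=+1; sign (−1)^0·-1^-7·+1^-14 = -1.
(a,b)_47: α=2, u≡42; β=1, v≡42 (mod 47); (42|47)=+1, (42|47)=+1; sign (−1)^0·+1^1·+1^2 = +1.
(a,b)_5: α=1, u≡4; β=0, v≡4 (mod 5); (4|5)=+1, (4|5)=+1; sign (−1)^0·+1^0·+1^1 = +1.
(a,b)_7: α=-2, u≡4; β=0, v≡3 (mod 7); (4|7)=+1, (3|7)=-1; sign (−1)^0·+1^0·-1^-2 = +1.
(a,b)_2: α=6, β=-4; u≡5, v≡5 (mod 8); ε(u)ε(v)=0·0, αω(v)=6·1, βω(u)=-4·1; sum ≡ 0  ⇒  +1.
(a,b)_23: α=3, u≡19; β=2, v≡12 (mod 23); (19|23)=-1, (12|23)=+1; sign (−1)^0·-1^2·+1^3 = +1.
Ram(623645, 29469) = {3, 19}; no ℚ_3-point on the conic.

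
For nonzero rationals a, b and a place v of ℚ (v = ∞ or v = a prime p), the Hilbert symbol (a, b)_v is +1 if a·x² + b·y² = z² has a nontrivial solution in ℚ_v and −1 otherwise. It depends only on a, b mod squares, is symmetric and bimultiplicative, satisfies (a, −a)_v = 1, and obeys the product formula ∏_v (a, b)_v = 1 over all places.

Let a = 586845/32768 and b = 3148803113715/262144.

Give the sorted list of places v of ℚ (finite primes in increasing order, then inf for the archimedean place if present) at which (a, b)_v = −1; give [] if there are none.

(a, b) ≡ (1610, 35) mod (ℚ^×)²; places V = {2, 3, 5, 7, 23, ∞}.
(a,b)_3: α=6, u≡2; β=8, v≡2 (mod 3); (2|3)=-1, (2|3)=-1; sign (−1)^0·-1^8·-1^6 = +1.
(a,b)_5: α=1, u≡3; β=1, v≡2 (mod 5); (3|5)=-1, (2|5)=-1; sign (−1)^0·-1^1·-1^1 = +1.
(a,b)_∞: sgn(1610)=+, sgn(35)=+, so +1.
(a,b)_2: α=-15, β=-18; u≡5, v≡3 (mod 8); ε(u)ε(v)=0·1, αω(v)=-15·1, βω(u)=-18·1; sum ≡ 1  ⇒  -1.
(a,b)_7: α=1, u≡3; β=3, v≡6 (mod 7); (3|7)=-1, (6|7)=-1; sign (−1)^1·-1^3·-1^1 = -1.
(a,b)_23: α=1, u≡12; β=4, v≡6 (mod 23); (12|23)=+1, (6|23)=+1; sign (−1)^0·+1^4·+1^1 = +1.
(1610, 35 / ℚ) ramifies at {2, 7}: a division algebra.

[2, 7]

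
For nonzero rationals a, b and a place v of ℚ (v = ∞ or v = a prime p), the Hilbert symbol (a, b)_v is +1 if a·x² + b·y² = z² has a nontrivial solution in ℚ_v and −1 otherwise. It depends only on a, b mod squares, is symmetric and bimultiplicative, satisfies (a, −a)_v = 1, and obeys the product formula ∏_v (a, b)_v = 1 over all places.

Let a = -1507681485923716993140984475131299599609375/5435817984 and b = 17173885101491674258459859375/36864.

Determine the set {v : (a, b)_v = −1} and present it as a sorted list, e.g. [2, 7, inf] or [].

[7, 31, 37, 43]

Mod squares: a ≡ -19284511, b ≡ 119. Check v ∈ {∞, 2, 3, 5, 7, 13, 17, 19, 23, 31, 37, 43}.
v=3: a=3^-4·(≡2), b=3^-2·(≡2) mod 3; (2|3)=-1, (2|3)=-1; (−1)^{-4·-2·1}·(-1)^-2·(-1)^-4 = +1.
v=7: a=7^10·(≡6), b=7^7·(≡3) mod 7; (6|7)=-1, (3|7)=-1; (−1)^{10·7·3}·(-1)^7·(-1)^10 = -1.
v=13: a=13^2·(≡12), b=13^2·(≡7) mod 13; (12|13)=+1, (7|13)=-1; (−1)^{2·2·6}·(+1)^2·(-1)^2 = +1.
v=37: a=37^3·(≡16), b=37^2·(≡22) mod 37; (16|37)=+1, (22|37)=-1; (−1)^{3·2·18}·(+1)^2·(-1)^3 = -1.
v=∞: -19284511 < 0 and 119 > 0  ⇒  (a,b)_∞ = +1.
v=2: v_2(a)=-26, v_2(b)=-12; units ≡ 1, 7 (mod 8); ε·ε+αω+βω = 0·1+-26·0+-12·0 ≡ 0  ⇒  (a,b)_2 = +1.
v=31: a=31^3·(≡26), b=31^2·(≡6) mod 31; (26|31)=-1, (6|31)=-1; (−1)^{3·2·15}·(-1)^2·(-1)^3 = -1.
v=43: a=43^3·(≡4), b=43^2·(≡18) mod 43; (4|43)=+1, (18|43)=-1; (−1)^{3·2·21}·(+1)^2·(-1)^3 = -1.
v=17: a=17^1·(≡14), b=17^1·(≡7) mod 17; (14|17)=-1, (7|17)=-1; (−1)^{1·1·8}·(-1)^1·(-1)^1 = +1.
v=23: a=23^3·(≡1), b=23^2·(≡13) mod 23; (1|23)=+1, (13|23)=+1; (−1)^{3·2·11}·(+1)^2·(+1)^3 = +1.
v=5: a=5^10·(≡4), b=5^6·(≡4) mod 5; (4|5)=+1, (4|5)=+1; (−1)^{10·6·2}·(+1)^6·(+1)^10 = +1.
v=19: a=19^4·(≡18), b=19^2·(≡7) mod 19; (18|19)=-1, (7|19)=+1; (−1)^{4·2·9}·(-1)^2·(+1)^4 = +1.
|Ram(-19284511, 119)| = 4, even; anisotropic at {7, 31, 37, 43}.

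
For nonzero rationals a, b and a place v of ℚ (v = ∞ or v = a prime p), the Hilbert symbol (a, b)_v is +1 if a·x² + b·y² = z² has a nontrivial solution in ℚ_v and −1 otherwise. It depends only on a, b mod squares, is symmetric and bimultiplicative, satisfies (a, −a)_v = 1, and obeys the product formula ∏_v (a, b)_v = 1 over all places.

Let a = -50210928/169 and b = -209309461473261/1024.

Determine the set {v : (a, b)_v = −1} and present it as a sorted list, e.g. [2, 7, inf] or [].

[3, 17, 43, inf]

Mod squares: a ≡ -38743, b ≡ -153381. Check v ∈ {∞, 2, 3, 13, 17, 29, 41, 43, 53}.
v=13: a=13^-2·(≡12), b=13^0·(≡2) mod 13; (12|13)=+1, (2|13)=-1; (−1)^{-2·0·6}·(+1)^0·(-1)^-2 = +1.
v=41: a=41^0·(≡10), b=41^3·(≡10) mod 41; (10|41)=+1, (10|41)=+1; (−1)^{0·3·20}·(+1)^3·(+1)^0 = +1.
v=53: a=53^1·(≡37), b=53^2·(≡10) mod 53; (37|53)=+1, (10|53)=+1; (−1)^{1·2·26}·(+1)^2·(+1)^1 = +1.
v=43: a=43^1·(≡39), b=43^1·(≡39) mod 43; (39|43)=-1, (39|43)=-1; (−1)^{1·1·21}·(-1)^1·(-1)^1 = -1.
v=29: a=29^0·(≡25), b=29^1·(≡21) mod 29; (25|29)=+1, (21|29)=-1; (−1)^{0·1·14}·(+1)^1·(-1)^0 = +1.
v=∞: -38743 < 0 and -153381 < 0  ⇒  (a,b)_∞ = -1.
v=2: v_2(a)=4, v_2(b)=-10; units ≡ 1, 3 (mod 8); ε·ε+αω+βω = 0·1+4·1+-10·0 ≡ 0  ⇒  (a,b)_2 = +1.
v=3: a=3^4·(≡2), b=3^1·(≡2) mod 3; (2|3)=-1, (2|3)=-1; (−1)^{4·1·1}·(-1)^1·(-1)^4 = -1.
v=17: a=17^1·(≡4), b=17^2·(≡14) mod 17; (4|17)=+1, (14|17)=-1; (−1)^{1·2·8}·(+1)^2·(-1)^1 = -1.
(-38743, -153381 / ℚ) ramifies at {3, 17, 43, ∞}: a division algebra.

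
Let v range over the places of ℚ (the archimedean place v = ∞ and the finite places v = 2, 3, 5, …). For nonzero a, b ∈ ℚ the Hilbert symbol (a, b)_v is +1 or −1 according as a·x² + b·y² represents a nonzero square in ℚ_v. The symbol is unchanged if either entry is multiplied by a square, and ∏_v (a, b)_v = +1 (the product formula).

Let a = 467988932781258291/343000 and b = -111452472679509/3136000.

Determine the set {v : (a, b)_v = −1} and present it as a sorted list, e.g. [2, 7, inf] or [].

[5, 7]

(a, b) ≡ (42770, -151810) mod (ℚ^×)²; places V = {2, 3, 5, 7, 13, 17, 19, 47, ∞}.
(a,b)_13: α=9, u≡10; β=8, v≡4 (mod 13); (10|13)=+1, (4|13)=+1; sign (−1)^0·+1^8·+1^9 = +1.
(a,b)_2: α=-3, β=-9; u≡1, v≡7 (mod 8); ε(u)ε(v)=0·1, αω(v)=-3·0, βω(u)=-9·0; sum ≡ 0  ⇒  +1.
(a,b)_7: α=-3, u≡3; β=-2, v≡3 (mod 7); (3|7)=-1, (3|7)=-1; sign (−1)^0·-1^-2·-1^-3 = -1.
(a,b)_17: α=2, u≡4; β=1, v≡14 (mod 17); (4|17)=+1, (14|17)=-1; sign (−1)^0·+1^1·-1^2 = +1.
(a,b)_19: α=2, u≡11; β=1, v≡7 (mod 19); (11|19)=+1, (7|19)=+1; sign (−1)^0·+1^1·+1^2 = +1.
(a,b)_3: α=2, u≡2; β=2, v≡2 (mod 3); (2|3)=-1, (2|3)=-1; sign (−1)^0·-1^2·-1^2 = +1.
(a,b)_47: α=1, u≡17; β=1, v≡26 (mod 47); (17|47)=+1, (26|47)=-1; sign (−1)^1·+1^1·-1^1 = +1.
(a,b)_5: α=-3, u≡4; β=-3, v≡2 (mod 5); (4|5)=+1, (2|5)=-1; sign (−1)^0·+1^-3·-1^-3 = -1.
(a,b)_∞: sgn(42770)=+, sgn(-151810)=−, so +1.
Ram(42770, -151810) = {5, 7}; no ℚ_5-point on the conic.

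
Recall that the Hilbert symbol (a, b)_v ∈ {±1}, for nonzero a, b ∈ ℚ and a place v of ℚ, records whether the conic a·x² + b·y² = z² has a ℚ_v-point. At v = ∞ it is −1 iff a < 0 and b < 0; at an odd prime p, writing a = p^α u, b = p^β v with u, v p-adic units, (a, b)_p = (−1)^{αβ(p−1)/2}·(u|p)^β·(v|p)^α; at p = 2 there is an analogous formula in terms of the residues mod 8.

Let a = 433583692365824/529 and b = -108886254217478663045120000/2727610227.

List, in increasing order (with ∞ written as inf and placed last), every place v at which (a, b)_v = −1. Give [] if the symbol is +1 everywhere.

(a, b) ≡ (11, -546) mod (ℚ^×)²; places V = {2, 3, 5, 7, 11, 13, 19, 23, ∞}.
(a,b)_19: α=0, u≡4; β=-2, v≡9 (mod 19); (4|19)=+1, (9|19)=+1; sign (−1)^0·+1^-2·+1^0 = +1.
(a,b)_7: α=6, u≡1; β=9, v≡6 (mod 7); (1|7)=+1, (6|7)=-1; sign (−1)^0·+1^9·-1^6 = +1.
(a,b)_23: α=-2, u≡14; β=-4, v≡12 (mod 23); (14|23)=-1, (12|23)=+1; sign (−1)^0·-1^-4·+1^-2 = +1.
(a,b)_11: α=3, u≡3; β=4, v≡5 (mod 11); (3|11)=+1, (5|11)=+1; sign (−1)^0·+1^4·+1^3 = +1.
(a,b)_∞: sgn(11)=+, sgn(-546)=−, so +1.
(a,b)_2: α=14, β=27; u≡3, v≡7 (mod 8); ε(u)ε(v)=1·1, αω(v)=14·0, βω(u)=27·1; sum ≡ 0  ⇒  +1.
(a,b)_13: α=2, u≡5; β=3, v≡4 (mod 13); (5|13)=-1, (4|13)=+1; sign (−1)^0·-1^3·+1^2 = -1.
(a,b)_5: α=0, u≡1; β=4, v≡4 (mod 5); (1|5)=+1, (4|5)=+1; sign (−1)^0·+1^4·+1^0 = +1.
(a,b)_3: α=0, u≡2; β=-3, v≡1 (mod 3); (2|3)=-1, (1|3)=+1; sign (−1)^0·-1^-3·+1^0 = -1.
(11, -546 / ℚ) ramifies at {3, 13}: a division algebra.

[3, 13]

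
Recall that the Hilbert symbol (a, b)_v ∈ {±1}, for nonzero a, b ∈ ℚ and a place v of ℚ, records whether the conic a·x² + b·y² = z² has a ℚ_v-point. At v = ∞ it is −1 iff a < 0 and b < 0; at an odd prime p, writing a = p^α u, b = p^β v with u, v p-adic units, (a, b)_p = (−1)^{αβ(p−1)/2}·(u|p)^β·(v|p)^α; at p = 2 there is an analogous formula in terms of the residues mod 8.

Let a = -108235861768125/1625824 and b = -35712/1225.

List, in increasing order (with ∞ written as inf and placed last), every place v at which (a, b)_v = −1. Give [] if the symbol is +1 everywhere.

(a, b) ≡ (-10166, -62) mod (ℚ^×)²; places V = {2, 3, 5, 7, 13, 17, 23, 31, 43, 47, ∞}.
(a,b)_47: α=-2, u≡31; β=0, v≡34 (mod 47); (31|47)=-1, (34|47)=+1; sign (−1)^0·-1^0·+1^-2 = +1.
(a,b)_3: α=2, u≡1; β=2, v≡1 (mod 3); (1|3)=+1, (1|3)=+1; sign (−1)^0·+1^2·+1^2 = +1.
(a,b)_23: α=-1, u≡16; β=0, v≡5 (mod 23); (16|23)=+1, (5|23)=-1; sign (−1)^0·+1^0·-1^-1 = -1.
(a,b)_43: α=2, u≡11; β=0, v≡1 (mod 43); (11|43)=+1, (1|43)=+1; sign (−1)^0·+1^0·+1^2 = +1.
(a,b)_31: α=2, u≡5; β=1, v≡21 (mod 31); (5|31)=+1, (21|31)=-1; sign (−1)^0·+1^1·-1^2 = +1.
(a,b)_13: α=1, u≡8; β=0, v≡4 (mod 13); (8|13)=-1, (4|13)=+1; sign (−1)^0·-1^0·+1^1 = +1.
(a,b)_17: α=1, u≡3; β=0, v≡5 (mod 17); (3|17)=-1, (5|17)=-1; sign (−1)^0·-1^0·-1^1 = -1.
(a,b)_7: α=2, u≡6; β=-2, v≡4 (mod 7); (6|7)=-1, (4|7)=+1; sign (−1)^0·-1^-2·+1^2 = +1.
(a,b)_∞: sgn(-10166)=−, sgn(-62)=−, so -1.
(a,b)_5: α=4, u≡4; β=-2, v≡2 (mod 5); (4|5)=+1, (2|5)=-1; sign (−1)^0·+1^-2·-1^4 = +1.
(a,b)_2: α=-5, β=7; u≡5, v≡1 (mod 8); ε(u)ε(v)=0·0, αω(v)=-5·0, βω(u)=7·1; sum ≡ 1  ⇒  -1.
Ram(-10166, -62) = {2, 17, 23, ∞}; no ℚ_2-point on the conic.

[2, 17, 23, inf]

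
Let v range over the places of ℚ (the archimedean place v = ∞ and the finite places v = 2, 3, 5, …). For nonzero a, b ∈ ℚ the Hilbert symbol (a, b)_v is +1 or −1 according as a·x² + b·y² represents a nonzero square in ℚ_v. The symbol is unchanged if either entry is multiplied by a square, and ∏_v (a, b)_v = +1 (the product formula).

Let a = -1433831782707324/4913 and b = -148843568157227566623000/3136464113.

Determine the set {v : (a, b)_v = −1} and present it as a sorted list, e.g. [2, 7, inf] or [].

(a, b) ≡ (-3927, -24310) mod (ℚ^×)²; places V = {2, 3, 5, 7, 11, 13, 17, 47, ∞}.
(a,b)_47: α=0, u≡6; β=-2, v≡27 (mod 47); (6|47)=+1, (27|47)=+1; sign (−1)^0·+1^-2·+1^0 = +1.
(a,b)_11: α=1, u≡6; β=1, v≡4 (mod 11); (6|11)=-1, (4|11)=+1; sign (−1)^1·-1^1·+1^1 = +1.
(a,b)_5: α=0, u≡2; β=3, v≡2 (mod 5); (2|5)=-1, (2|5)=-1; sign (−1)^0·-1^3·-1^0 = -1.
(a,b)_13: α=6, u≡12; β=9, v≡7 (mod 13); (12|13)=+1, (7|13)=-1; sign (−1)^0·+1^9·-1^6 = +1.
(a,b)_∞: sgn(-3927)=−, sgn(-24310)=−, so -1.
(a,b)_7: α=3, u≡5; β=4, v≡4 (mod 7); (5|7)=-1, (4|7)=+1; sign (−1)^0·-1^4·+1^3 = +1.
(a,b)_17: α=-3, u≡12; β=-5, v≡4 (mod 17); (12|17)=-1, (4|17)=+1; sign (−1)^0·-1^-5·+1^-3 = -1.
(a,b)_3: α=9, u≡2; β=12, v≡2 (mod 3); (2|3)=-1, (2|3)=-1; sign (−1)^0·-1^12·-1^9 = -1.
(a,b)_2: α=2, β=3; u≡1, v≡5 (mod 8); ε(u)ε(v)=0·0, αω(v)=2·1, βω(u)=3·0; sum ≡ 0  ⇒  +1.
Ram(-3927, -24310) = {3, 5, 17, ∞}; no ℚ_3-point on the conic.

[3, 5, 17, inf]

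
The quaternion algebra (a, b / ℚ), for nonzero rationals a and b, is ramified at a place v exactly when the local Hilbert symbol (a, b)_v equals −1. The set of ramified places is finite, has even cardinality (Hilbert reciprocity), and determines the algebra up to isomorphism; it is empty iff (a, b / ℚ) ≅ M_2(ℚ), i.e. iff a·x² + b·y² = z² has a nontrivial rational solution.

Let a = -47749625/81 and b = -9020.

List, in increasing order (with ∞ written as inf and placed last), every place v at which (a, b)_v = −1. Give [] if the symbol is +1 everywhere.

(a, b) ≡ (-15785, -2255) mod (ℚ^×)²; places V = {2, 3, 5, 7, 11, 41, ∞}.
(a,b)_∞: sgn(-15785)=−, sgn(-2255)=−, so -1.
(a,b)_3: α=-4, u≡1; β=0, v≡1 (mod 3); (1|3)=+1, (1|3)=+1; sign (−1)^0·+1^0·+1^-4 = +1.
(a,b)_7: α=1, u≡5; β=0, v≡3 (mod 7); (5|7)=-1, (3|7)=-1; sign (−1)^0·-1^0·-1^1 = -1.
(a,b)_41: α=1, u≡20; β=1, v≡26 (mod 41); (20|41)=+1, (26|41)=-1; sign (−1)^0·+1^1·-1^1 = -1.
(a,b)_2: α=0, β=2; u≡7, v≡1 (mod 8); ε(u)ε(v)=1·0, αω(v)=0·0, βω(u)=2·0; sum ≡ 0  ⇒  +1.
(a,b)_5: α=3, u≡3; β=1, v≡1 (mod 5); (3|5)=-1, (1|5)=+1; sign (−1)^0·-1^1·+1^3 = -1.
(a,b)_11: α=3, u≡10; β=1, v≡5 (mod 11); (10|11)=-1, (5|11)=+1; sign (−1)^1·-1^1·+1^3 = +1.
Ram(-15785, -2255) = {5, 7, 41, ∞}; no ℚ_5-point on the conic.

[5, 7, 41, inf]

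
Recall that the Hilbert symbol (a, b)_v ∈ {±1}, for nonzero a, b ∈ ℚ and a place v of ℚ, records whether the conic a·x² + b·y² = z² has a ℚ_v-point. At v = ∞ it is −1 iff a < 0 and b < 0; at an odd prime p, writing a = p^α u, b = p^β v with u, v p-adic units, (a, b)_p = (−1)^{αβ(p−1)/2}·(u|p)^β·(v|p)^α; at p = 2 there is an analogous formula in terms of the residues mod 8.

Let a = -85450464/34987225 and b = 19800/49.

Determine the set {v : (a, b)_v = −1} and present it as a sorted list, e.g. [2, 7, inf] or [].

[2, 37]

Mod squares: a ≡ -814, b ≡ 22. Check v ∈ {∞, 2, 3, 5, 7, 11, 13, 37}.
v=3: a=3^8·(≡2), b=3^2·(≡1) mod 3; (2|3)=-1, (1|3)=+1; (−1)^{8·2·1}·(-1)^2·(+1)^8 = +1.
v=11: a=11^1·(≡1), b=11^1·(≡8) mod 11; (1|11)=+1, (8|11)=-1; (−1)^{1·1·5}·(+1)^1·(-1)^1 = +1.
v=2: v_2(a)=5, v_2(b)=3; units ≡ 1, 3 (mod 8); ε·ε+αω+βω = 0·1+5·1+3·0 ≡ 1  ⇒  (a,b)_2 = -1.
v=37: a=37^1·(≡19), b=37^0·(≡22) mod 37; (19|37)=-1, (22|37)=-1; (−1)^{1·0·18}·(-1)^0·(-1)^1 = -1.
v=∞: -814 < 0 and 22 > 0  ⇒  (a,b)_∞ = +1.
v=13: a=13^-4·(≡6), b=13^0·(≡4) mod 13; (6|13)=-1, (4|13)=+1; (−1)^{-4·0·6}·(-1)^0·(+1)^-4 = +1.
v=5: a=5^-2·(≡4), b=5^2·(≡3) mod 5; (4|5)=+1, (3|5)=-1; (−1)^{-2·2·2}·(+1)^2·(-1)^-2 = +1.
v=7: a=7^-2·(≡5), b=7^-2·(≡4) mod 7; (5|7)=-1, (4|7)=+1; (−1)^{-2·-2·3}·(-1)^-2·(+1)^-2 = +1.
|Ram(-814, 22)| = 2, even; anisotropic at {2, 37}.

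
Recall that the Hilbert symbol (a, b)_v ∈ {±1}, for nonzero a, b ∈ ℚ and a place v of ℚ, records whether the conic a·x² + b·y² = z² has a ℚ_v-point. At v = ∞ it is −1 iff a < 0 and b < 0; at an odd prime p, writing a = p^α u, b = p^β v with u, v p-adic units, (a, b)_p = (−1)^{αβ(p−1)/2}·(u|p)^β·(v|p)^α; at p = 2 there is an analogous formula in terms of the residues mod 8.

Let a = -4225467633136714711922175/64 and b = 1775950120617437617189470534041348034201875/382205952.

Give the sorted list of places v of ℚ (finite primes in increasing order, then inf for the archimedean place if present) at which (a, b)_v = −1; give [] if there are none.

Mod squares: a ≡ -47, b ≡ 438886. Check v ∈ {∞, 2, 3, 5, 7, 11, 13, 23, 29, 47}.
v=47: a=47^3·(≡13), b=47^5·(≡16) mod 47; (13|47)=-1, (16|47)=+1; (−1)^{3·5·23}·(-1)^5·(+1)^3 = +1.
v=23: a=23^2·(≡19), b=23^3·(≡11) mod 23; (19|23)=-1, (11|23)=-1; (−1)^{2·3·11}·(-1)^3·(-1)^2 = -1.
v=3: a=3^2·(≡1), b=3^-6·(≡1) mod 3; (1|3)=+1, (1|3)=+1; (−1)^{2·-6·1}·(+1)^-6·(+1)^2 = +1.
v=11: a=11^2·(≡7), b=11^8·(≡6) mod 11; (7|11)=-1, (6|11)=-1; (−1)^{2·8·5}·(-1)^8·(-1)^2 = +1.
v=5: a=5^2·(≡2), b=5^4·(≡4) mod 5; (2|5)=-1, (4|5)=+1; (−1)^{2·4·2}·(-1)^4·(+1)^2 = +1.
v=13: a=13^4·(≡7), b=13^6·(≡2) mod 13; (7|13)=-1, (2|13)=-1; (−1)^{4·6·6}·(-1)^6·(-1)^4 = +1.
v=∞: -47 < 0 and 438886 > 0  ⇒  (a,b)_∞ = +1.
v=2: v_2(a)=-6, v_2(b)=-19; units ≡ 1, 3 (mod 8); ε·ε+αω+βω = 0·1+-6·1+-19·0 ≡ 0  ⇒  (a,b)_2 = +1.
v=7: a=7^6·(≡1), b=7^9·(≡6) mod 7; (1|7)=+1, (6|7)=-1; (−1)^{6·9·3}·(+1)^9·(-1)^6 = +1.
v=29: a=29^2·(≡17), b=29^3·(≡9) mod 29; (17|29)=-1, (9|29)=+1; (−1)^{2·3·14}·(-1)^3·(+1)^2 = -1.
(-47, 438886 / ℚ) ramifies at {23, 29}: a division algebra.

[23, 29]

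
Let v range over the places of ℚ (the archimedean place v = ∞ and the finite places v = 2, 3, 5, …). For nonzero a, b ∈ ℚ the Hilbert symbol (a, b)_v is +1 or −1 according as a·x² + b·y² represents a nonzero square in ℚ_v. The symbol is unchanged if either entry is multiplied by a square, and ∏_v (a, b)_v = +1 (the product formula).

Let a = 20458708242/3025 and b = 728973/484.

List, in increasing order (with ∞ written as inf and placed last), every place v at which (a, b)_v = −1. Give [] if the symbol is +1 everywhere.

[2, 3, 19, 23]

Mod squares: a ≡ 4002, b ≡ 1653. Check v ∈ {∞, 2, 3, 5, 7, 11, 17, 19, 23, 29}.
v=19: a=19^2·(≡18), b=19^1·(≡7) mod 19; (18|19)=-1, (7|19)=+1; (−1)^{2·1·9}·(-1)^1·(+1)^2 = -1.
v=7: a=7^2·(≡5), b=7^2·(≡2) mod 7; (5|7)=-1, (2|7)=+1; (−1)^{2·2·3}·(-1)^2·(+1)^2 = +1.
v=29: a=29^1·(≡25), b=29^1·(≡20) mod 29; (25|29)=+1, (20|29)=+1; (−1)^{1·1·14}·(+1)^1·(+1)^1 = +1.
v=2: v_2(a)=1, v_2(b)=-2; units ≡ 1, 5 (mod 8); ε·ε+αω+βω = 0·0+1·1+-2·0 ≡ 1  ⇒  (a,b)_2 = -1.
v=17: a=17^2·(≡5), b=17^0·(≡8) mod 17; (5|17)=-1, (8|17)=+1; (−1)^{2·0·8}·(-1)^0·(+1)^2 = +1.
v=5: a=5^-2·(≡2), b=5^0·(≡2) mod 5; (2|5)=-1, (2|5)=-1; (−1)^{-2·0·2}·(-1)^0·(-1)^-2 = +1.
v=11: a=11^-2·(≡9), b=11^-2·(≡9) mod 11; (9|11)=+1, (9|11)=+1; (−1)^{-2·-2·5}·(+1)^-2·(+1)^-2 = +1.
v=3: a=3^1·(≡2), b=3^3·(≡2) mod 3; (2|3)=-1, (2|3)=-1; (−1)^{1·3·1}·(-1)^3·(-1)^1 = -1.
v=23: a=23^1·(≡9), b=23^0·(≡11) mod 23; (9|23)=+1, (11|23)=-1; (−1)^{1·0·11}·(+1)^0·(-1)^1 = -1.
v=∞: 4002 > 0 and 1653 > 0  ⇒  (a,b)_∞ = +1.
(4002, 1653 / ℚ) ramifies at {2, 3, 19, 23}: a division algebra.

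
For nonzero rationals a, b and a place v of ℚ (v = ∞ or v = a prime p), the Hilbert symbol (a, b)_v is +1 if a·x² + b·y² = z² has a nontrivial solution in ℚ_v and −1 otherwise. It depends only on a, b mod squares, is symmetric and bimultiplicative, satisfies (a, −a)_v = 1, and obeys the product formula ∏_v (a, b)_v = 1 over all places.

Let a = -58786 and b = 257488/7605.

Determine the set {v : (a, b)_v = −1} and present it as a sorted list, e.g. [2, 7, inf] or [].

[7, 13]

Mod squares: a ≡ -58786, b ≡ 665. Check v ∈ {∞, 2, 3, 5, 7, 11, 13, 17, 19}.
v=2: v_2(a)=1, v_2(b)=4; units ≡ 7, 1 (mod 8); ε·ε+αω+βω = 1·0+1·0+4·0 ≡ 0  ⇒  (a,b)_2 = +1.
v=7: a=7^1·(≡2), b=7^1·(≡2) mod 7; (2|7)=+1, (2|7)=+1; (−1)^{1·1·3}·(+1)^1·(+1)^1 = -1.
v=19: a=19^1·(≡3), b=19^1·(≡1) mod 19; (3|19)=-1, (1|19)=+1; (−1)^{1·1·9}·(-1)^1·(+1)^1 = +1.
v=∞: -58786 < 0 and 665 > 0  ⇒  (a,b)_∞ = +1.
v=3: a=3^0·(≡2), b=3^-2·(≡2) mod 3; (2|3)=-1, (2|3)=-1; (−1)^{0·-2·1}·(-1)^-2·(-1)^0 = +1.
v=11: a=11^0·(≡9), b=11^2·(≡4) mod 11; (9|11)=+1, (4|11)=+1; (−1)^{0·2·5}·(+1)^2·(+1)^0 = +1.
v=17: a=17^1·(≡10), b=17^0·(≡1) mod 17; (10|17)=-1, (1|17)=+1; (−1)^{1·0·8}·(-1)^0·(+1)^1 = +1.
v=5: a=5^0·(≡4), b=5^-1·(≡3) mod 5; (4|5)=+1, (3|5)=-1; (−1)^{0·-1·2}·(+1)^-1·(-1)^0 = +1.
v=13: a=13^1·(≡2), b=13^-2·(≡6) mod 13; (2|13)=-1, (6|13)=-1; (−1)^{1·-2·6}·(-1)^-2·(-1)^1 = -1.
(-58786, 665 / ℚ) ramifies at {7, 13}: a division algebra.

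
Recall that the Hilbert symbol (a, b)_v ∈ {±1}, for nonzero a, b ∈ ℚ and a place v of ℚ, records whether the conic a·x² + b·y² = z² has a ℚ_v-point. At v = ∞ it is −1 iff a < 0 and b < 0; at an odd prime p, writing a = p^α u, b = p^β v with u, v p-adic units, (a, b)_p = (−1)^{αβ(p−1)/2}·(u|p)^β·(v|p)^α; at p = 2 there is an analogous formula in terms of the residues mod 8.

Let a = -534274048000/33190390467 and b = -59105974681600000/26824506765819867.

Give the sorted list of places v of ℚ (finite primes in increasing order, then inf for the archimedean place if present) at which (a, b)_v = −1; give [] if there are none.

Mod squares: a ≡ -165, b ≡ -1155. Check v ∈ {∞, 2, 3, 5, 7, 11, 13, 29, 31}.
v=3: a=3^-5·(≡2), b=3^-5·(≡2) mod 3; (2|3)=-1, (2|3)=-1; (−1)^{-5·-5·1}·(-1)^-5·(-1)^-5 = -1.
v=2: v_2(a)=16, v_2(b)=24; units ≡ 3, 5 (mod 8); ε·ε+αω+βω = 1·0+16·1+24·1 ≡ 0  ⇒  (a,b)_2 = +1.
v=29: a=29^-2·(≡23), b=29^-4·(≡20) mod 29; (23|29)=+1, (20|29)=+1; (−1)^{-2·-4·14}·(+1)^-4·(+1)^-2 = +1.
v=31: a=31^-2·(≡21), b=31^-4·(≡15) mod 31; (21|31)=-1, (15|31)=-1; (−1)^{-2·-4·15}·(-1)^-4·(-1)^-2 = +1.
v=13: a=13^-2·(≡10), b=13^-2·(≡2) mod 13; (10|13)=+1, (2|13)=-1; (−1)^{-2·-2·6}·(+1)^-2·(-1)^-2 = +1.
v=5: a=5^3·(≡3), b=5^5·(≡4) mod 5; (3|5)=-1, (4|5)=+1; (−1)^{3·5·2}·(-1)^5·(+1)^3 = -1.
v=7: a=7^2·(≡3), b=7^1·(≡6) mod 7; (3|7)=-1, (6|7)=-1; (−1)^{2·1·3}·(-1)^1·(-1)^2 = -1.
v=11: a=11^3·(≡6), b=11^5·(≡4) mod 11; (6|11)=-1, (4|11)=+1; (−1)^{3·5·5}·(-1)^5·(+1)^3 = +1.
v=∞: -165 < 0 and -1155 < 0  ⇒  (a,b)_∞ = -1.
Ram(-165, -1155) = {3, 5, 7, ∞}; no ℚ_3-point on the conic.

[3, 5, 7, inf]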